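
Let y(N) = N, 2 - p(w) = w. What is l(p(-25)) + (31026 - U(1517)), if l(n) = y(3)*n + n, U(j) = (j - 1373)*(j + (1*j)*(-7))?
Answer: 1341822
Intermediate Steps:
p(w) = 2 - w
U(j) = -6*j*(-1373 + j) (U(j) = (-1373 + j)*(j + j*(-7)) = (-1373 + j)*(j - 7*j) = (-1373 + j)*(-6*j) = -6*j*(-1373 + j))
l(n) = 4*n (l(n) = 3*n + n = 4*n)
l(p(-25)) + (31026 - U(1517)) = 4*(2 - 1*(-25)) + (31026 - 6*1517*(1373 - 1*1517)) = 4*(2 + 25) + (31026 - 6*1517*(1373 - 1517)) = 4*27 + (31026 - 6*1517*(-144)) = 108 + (31026 - 1*(-1310688)) = 108 + (31026 + 1310688) = 108 + 1341714 = 1341822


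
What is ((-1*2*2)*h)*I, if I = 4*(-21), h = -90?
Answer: -30240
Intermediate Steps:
I = -84
((-1*2*2)*h)*I = ((-1*2*2)*(-90))*(-84) = (-2*2*(-90))*(-84) = -4*(-90)*(-84) = 360*(-84) = -30240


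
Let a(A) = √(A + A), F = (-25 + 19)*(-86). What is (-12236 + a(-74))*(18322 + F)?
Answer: -230501768 + 37676*I*√37 ≈ -2.305e+8 + 2.2917e+5*I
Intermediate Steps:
F = 516 (F = -6*(-86) = 516)
a(A) = √2*√A (a(A) = √(2*A) = √2*√A)
(-12236 + a(-74))*(18322 + F) = (-12236 + √2*√(-74))*(18322 + 516) = (-12236 + √2*(I*√74))*18838 = (-12236 + 2*I*√37)*18838 = -230501768 + 37676*I*√37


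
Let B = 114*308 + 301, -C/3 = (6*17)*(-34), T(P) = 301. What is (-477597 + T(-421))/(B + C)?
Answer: -477296/45817 ≈ -10.417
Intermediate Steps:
C = 10404 (C = -3*6*17*(-34) = -306*(-34) = -3*(-3468) = 10404)
B = 35413 (B = 35112 + 301 = 35413)
(-477597 + T(-421))/(B + C) = (-477597 + 301)/(35413 + 10404) = -477296/45817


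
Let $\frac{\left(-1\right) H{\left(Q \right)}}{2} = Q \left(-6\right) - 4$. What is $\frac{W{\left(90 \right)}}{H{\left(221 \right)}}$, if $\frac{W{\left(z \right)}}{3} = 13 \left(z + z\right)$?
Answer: $\frac{351}{133} \approx 2.6391$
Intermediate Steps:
$H{\left(Q \right)} = 8 + 12 Q$ ($H{\left(Q \right)} = - 2 \left(Q \left(-6\right) - 4\right) = - 2 \left(- 6 Q - 4\right) = - 2 \left(-4 - 6 Q\right) = 8 + 12 Q$)
$W{\left(z \right)} = 78 z$ ($W{\left(z \right)} = 3 \cdot 13 \left(z + z\right) = 3 \cdot 13 \cdot 2 z = 3 \cdot 26 z = 78 z$)
$\frac{W{\left(90 \right)}}{H{\left(221 \right)}} = \frac{78 \cdot 90}{8 + 12 \cdot 221} = \frac{7020}{8 + 2652} = \frac{7020}{2660} = 7020 \cdot \frac{1}{2660} = \frac{351}{133}$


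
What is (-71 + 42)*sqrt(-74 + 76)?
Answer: -29*sqrt(2) ≈ -41.012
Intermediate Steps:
(-71 + 42)*sqrt(-74 + 76) = -29*sqrt(2)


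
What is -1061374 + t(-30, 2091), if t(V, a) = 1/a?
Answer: -2219333033/2091 ≈ -1.0614e+6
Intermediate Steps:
-1061374 + t(-30, 2091) = -1061374 + 1/2091 = -2219333033/2091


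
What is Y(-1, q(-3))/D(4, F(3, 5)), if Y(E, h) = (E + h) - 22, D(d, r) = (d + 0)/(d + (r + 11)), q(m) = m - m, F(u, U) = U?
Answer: -115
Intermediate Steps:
q(m) = 0
D(d, r) = d/(11 + d + r) (D(d, r) = d/(d + (11 + r)) = d/(11 + d + r))
Y(E, h) = -22 + E + h
Y(-1, q(-3))/D(4, F(3, 5)) = (-22 - 1 + 0)/((4/(11 + 4 + 5))) = -23/(4/20) = -23/(4*(1/20)) = -23/1/5 = -23*5 = -115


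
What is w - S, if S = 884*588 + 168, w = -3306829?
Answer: -3826789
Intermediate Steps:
S = 519960 (S = 519792 + 168 = 519960)
w - S = -3306829 - 1*519960 = -3306829 - 519960 = -3826789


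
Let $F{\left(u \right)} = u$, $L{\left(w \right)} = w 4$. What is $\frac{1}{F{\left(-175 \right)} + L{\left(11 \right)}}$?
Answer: $- \frac{1}{131} \approx -0.0076336$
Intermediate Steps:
$L{\left(w \right)} = 4 w$
$\frac{1}{F{\left(-175 \right)} + L{\left(11 \right)}} = \frac{1}{-175 + 4 \cdot 11} = \frac{1}{-175 + 44} = \frac{1}{-131} = - \frac{1}{131}$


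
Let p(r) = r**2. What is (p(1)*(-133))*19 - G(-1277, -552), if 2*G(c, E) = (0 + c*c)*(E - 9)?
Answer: 914833915/2 ≈ 4.5742e+8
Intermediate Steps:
G(c, E) = c**2*(-9 + E)/2 (G(c, E) = ((0 + c*c)*(E - 9))/2 = ((0 + c**2)*(-9 + E))/2 = (c**2*(-9 + E))/2 = c**2*(-9 + E)/2)
(p(1)*(-133))*19 - G(-1277, -552) = (1**2*(-133))*19 - (-1277)**2*(-9 - 552)/2 = (1*(-133))*19 - 1630729*(-561)/2 = -133*19 - 1*(-914838969/2) = -2527 + 914838969/2 = 914833915/2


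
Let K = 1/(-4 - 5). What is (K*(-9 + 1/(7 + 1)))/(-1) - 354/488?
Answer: -7517/4392 ≈ -1.7115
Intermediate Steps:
K = -1/9 (K = 1/(-9) = -1/9 ≈ -0.11111)
(K*(-9 + 1/(7 + 1)))/(-1) - 354/488 = -(-9 + 1/(7 + 1))/9/(-1) - 354/488 = -(-9 + 1/8)/9*(-1) - 354*1/488 = -(-9 + 1/8)/9*(-1) - 177/244 = -1/9*(-71/8)*(-1) - 177/244 = (71/72)*(-1) - 177/244 = -71/72 - 177/244 = -7517/4392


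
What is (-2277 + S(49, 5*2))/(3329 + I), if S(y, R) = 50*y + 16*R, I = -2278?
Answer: 333/1051 ≈ 0.31684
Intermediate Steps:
S(y, R) = 16*R + 50*y
(-2277 + S(49, 5*2))/(3329 + I) = (-2277 + (16*(5*2) + 50*49))/(3329 - 2278) = (-2277 + (16*10 + 2450))/1051 = (-2277 + (160 + 2450))*(1/1051) = (-2277 + 2610)*(1/1051) = 333*(1/1051) = 333/1051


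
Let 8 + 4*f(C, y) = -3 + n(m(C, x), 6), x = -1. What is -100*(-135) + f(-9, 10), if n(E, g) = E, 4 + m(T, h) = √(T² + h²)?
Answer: 53985/4 + √82/4 ≈ 13499.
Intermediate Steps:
m(T, h) = -4 + √(T² + h²)
f(C, y) = -15/4 + √(1 + C²)/4 (f(C, y) = -2 + (-3 + (-4 + √(C² + (-1)²)))/4 = -2 + (-3 + (-4 + √(C² + 1)))/4 = -2 + (-3 + (-4 + √(1 + C²)))/4 = -2 + (-7 + √(1 + C²))/4 = -2 + (-7/4 + √(1 + C²)/4) = -15/4 + √(1 + C²)/4)
-100*(-135) + f(-9, 10) = -100*(-135) + (-15/4 + √(1 + (-9)²)/4) = 13500 + (-15/4 + √(1 + 81)/4) = 13500 + (-15/4 + √82/4) = 53985/4 + √82/4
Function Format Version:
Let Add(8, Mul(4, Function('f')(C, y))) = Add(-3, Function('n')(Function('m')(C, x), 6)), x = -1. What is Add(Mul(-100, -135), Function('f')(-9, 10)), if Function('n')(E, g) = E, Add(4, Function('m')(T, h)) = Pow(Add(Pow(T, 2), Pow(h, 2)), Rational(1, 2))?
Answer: Add(Rational(53985, 4), Mul(Rational(1, 4), Pow(82, Rational(1, 2)))) ≈ 13499.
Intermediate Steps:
Function('m')(T, h) = Add(-4, Pow(Add(Pow(T, 2), Pow(h, 2)), Rational(1, 2)))
Function('f')(C, y) = Add(Rational(-15, 4), Mul(Rational(1, 4), Pow(Add(1, Pow(C, 2)), Rational(1, 2)))) (Function('f')(C, y) = Add(-2, Mul(Rational(1, 4), Add(-3, Add(-4, Pow(Add(Pow(C, 2), Pow(-1, 2)), Rational(1, 2)))))) = Add(-2, Mul(Rational(1, 4), Add(-3, Add(-4, Pow(Add(Pow(C, 2), 1), Rational(1, 2)))))) = Add(-2, Mul(Rational(1, 4), Add(-3, Add(-4, Pow(Add(1, Pow(C, 2)), Rational(1, 2)))))) = Add(-2, Mul(Rational(1, 4), Add(-7, Pow(Add(1, Pow(C, 2)), Rational(1, 2))))) = Add(-2, Add(Rational(-7, 4), Mul(Rational(1, 4), Pow(Add(1, Pow(C, 2)), Rational(1, 2))))) = Add(Rational(-15, 4), Mul(Rational(1, 4), Pow(Add(1, Pow(C, 2)), Rational(1, 2)))))
Add(Mul(-100, -135), Function('f')(-9, 10)) = Add(Mul(-100, -135), Add(Rational(-15, 4), Mul(Rational(1, 4), Pow(Add(1, Pow(-9, 2)), Rational(1, 2))))) = Add(13500, Add(Rational(-15, 4), Mul(Rational(1, 4), Pow(Add(1, 81), Rational(1, 2))))) = Add(13500, Add(Rational(-15, 4), Mul(Rational(1, 4), Pow(82, Rational(1, 2))))) = Add(Rational(53985, 4), Mul(Rational(1, 4), Pow(82, Rational(1, 2))))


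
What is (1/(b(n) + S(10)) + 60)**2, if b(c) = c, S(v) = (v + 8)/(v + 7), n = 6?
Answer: 52085089/14400 ≈ 3617.0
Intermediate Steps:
S(v) = (8 + v)/(7 + v)
(1/(b(n) + S(10)) + 60)**2 = (1/(6 + (8 + 10)/(7 + 10)) + 60)**2 = (1/(6 + 18/17) + 60)**2 = (1/(120/17) + 60)**2 = (17/120 + 60)**2 = (7217/120)**2 = 52085089/14400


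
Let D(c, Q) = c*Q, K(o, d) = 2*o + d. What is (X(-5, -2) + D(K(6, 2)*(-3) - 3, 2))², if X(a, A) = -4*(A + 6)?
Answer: 11236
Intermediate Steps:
X(a, A) = -24 - 4*A (X(a, A) = -4*(6 + A) = -24 - 4*A)
K(o, d) = d + 2*o
D(c, Q) = Q*c
(X(-5, -2) + D(K(6, 2)*(-3) - 3, 2))² = ((-24 - 4*(-2)) + 2*((2 + 2*6)*(-3) - 3))² = ((-24 + 8) + 2*((2 + 12)*(-3) - 3))² = (-16 + 2*(14*(-3) - 3))² = (-16 + 2*(-42 - 3))² = (-16 + 2*(-45))² = (-16 - 90)² = (-106)² = 11236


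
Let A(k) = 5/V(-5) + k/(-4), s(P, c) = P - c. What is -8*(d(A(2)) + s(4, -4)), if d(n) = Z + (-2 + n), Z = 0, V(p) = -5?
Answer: -36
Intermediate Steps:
A(k) = -1 - k/4 (A(k) = 5/(-5) + k/(-4) = 5*(-⅕) + k*(-¼) = -1 - k/4)
d(n) = -2 + n (d(n) = 0 + (-2 + n) = -2 + n)
-8*(d(A(2)) + s(4, -4)) = -8*((-2 + (-1 - ¼*2)) + (4 - 1*(-4))) = -8*((-2 + (-1 - ½)) + (4 + 4)) = -8*((-2 - 3/2) + 8) = -8*(-7/2 + 8) = -8*9/2 = -36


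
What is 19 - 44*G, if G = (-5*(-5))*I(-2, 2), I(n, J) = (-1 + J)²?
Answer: -1081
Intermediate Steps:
G = 25 (G = (-5*(-5))*(-1 + 2)² = 25*1² = 25*1 = 25)
19 - 44*G = 19 - 44*25 = 19 - 1100 = -1081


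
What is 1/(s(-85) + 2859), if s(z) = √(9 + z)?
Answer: 2859/8173957 - 2*I*√19/8173957 ≈ 0.00034977 - 1.0665e-6*I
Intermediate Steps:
1/(s(-85) + 2859) = 1/(√(9 - 85) + 2859) = 1/(√(-76) + 2859) = 1/(2*I*√19 + 2859) = 1/(2859 + 2*I*√19)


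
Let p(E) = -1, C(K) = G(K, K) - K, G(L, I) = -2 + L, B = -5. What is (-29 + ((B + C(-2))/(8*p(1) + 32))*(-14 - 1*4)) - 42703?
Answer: -170907/4 ≈ -42727.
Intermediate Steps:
C(K) = -2 (C(K) = (-2 + K) - K = -2)
(-29 + ((B + C(-2))/(8*p(1) + 32))*(-14 - 1*4)) - 42703 = (-29 + ((-5 - 2)/(8*(-1) + 32))*(-14 - 1*4)) - 42703 = (-29 + (-7/(-8 + 32))*(-14 - 4)) - 42703 = (-29 - 7/24*(-18)) - 42703 = (-29 + 21/4) - 42703 = -95/4 - 42703 = -170907/4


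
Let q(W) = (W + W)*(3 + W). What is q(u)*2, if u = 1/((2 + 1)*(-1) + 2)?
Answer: -8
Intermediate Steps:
u = -1 (u = 1/(3*(-1) + 2) = 1/(-3 + 2) = 1/(-1) = -1)
q(W) = 2*W*(3 + W) (q(W) = (2*W)*(3 + W) = 2*W*(3 + W))
q(u)*2 = (2*(-1)*(3 - 1))*2 = (2*(-1)*2)*2 = -4*2 = -8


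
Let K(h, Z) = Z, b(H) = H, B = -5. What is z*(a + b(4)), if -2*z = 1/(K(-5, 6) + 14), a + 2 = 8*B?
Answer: 19/20 ≈ 0.95000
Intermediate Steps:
a = -42 (a = -2 + 8*(-5) = -2 - 40 = -42)
z = -1/40 (z = -1/(2*(6 + 14)) = -½/20 = -½*1/20 = -1/40 ≈ -0.025000)
z*(a + b(4)) = -(-42 + 4)/40 = -1/40*(-38) = 19/20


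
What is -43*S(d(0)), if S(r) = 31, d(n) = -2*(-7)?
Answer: -1333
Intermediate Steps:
d(n) = 14
-43*S(d(0)) = -43*31 = -1333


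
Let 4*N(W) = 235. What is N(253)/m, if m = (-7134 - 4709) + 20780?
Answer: 235/35748 ≈ 0.0065738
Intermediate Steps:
m = 8937 (m = -11843 + 20780 = 8937)
N(W) = 235/4 (N(W) = (1/4)*235 = 235/4)
N(253)/m = (235/4)/8937 = (235/4)*(1/8937) = 235/35748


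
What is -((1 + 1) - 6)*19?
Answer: 76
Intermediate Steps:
-((1 + 1) - 6)*19 = -(2 - 6)*19 = -1*(-4)*19 = 4*19 = 76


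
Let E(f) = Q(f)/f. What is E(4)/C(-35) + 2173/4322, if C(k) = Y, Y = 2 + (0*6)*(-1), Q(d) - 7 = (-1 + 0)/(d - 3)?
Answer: 10829/8644 ≈ 1.2528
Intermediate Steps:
Q(d) = 7 - 1/(-3 + d) (Q(d) = 7 + (-1 + 0)/(d - 3) = 7 - 1/(-3 + d))
Y = 2 (Y = 2 + 0*(-1) = 2 + 0 = 2)
C(k) = 2
E(f) = (-22 + 7*f)/(f*(-3 + f)) (E(f) = ((-22 + 7*f)/(-3 + f))/f = (-22 + 7*f)/(f*(-3 + f)))
E(4)/C(-35) + 2173/4322 = ((-22 + 7*4)/(4*(-3 + 4)))/2 + 2173/4322 = ((¼)*(-22 + 28)/1)*(½) + 2173*(1/4322) = ((¼)*1*6)*(½) + 2173/4322 = (3/2)*(½) + 2173/4322 = ¾ + 2173/4322 = 10829/8644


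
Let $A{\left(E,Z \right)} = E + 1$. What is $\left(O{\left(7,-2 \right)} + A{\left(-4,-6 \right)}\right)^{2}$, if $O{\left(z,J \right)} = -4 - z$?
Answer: $196$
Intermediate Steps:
$A{\left(E,Z \right)} = 1 + E$
$\left(O{\left(7,-2 \right)} + A{\left(-4,-6 \right)}\right)^{2} = \left(\left(-4 - 7\right) + \left(1 - 4\right)\right)^{2} = \left(\left(-4 - 7\right) - 3\right)^{2} = \left(-11 - 3\right)^{2} = \left(-14\right)^{2} = 196$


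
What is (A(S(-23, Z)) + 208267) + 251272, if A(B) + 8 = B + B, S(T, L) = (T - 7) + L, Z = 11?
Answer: 459493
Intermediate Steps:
S(T, L) = -7 + L + T (S(T, L) = (-7 + T) + L = -7 + L + T)
A(B) = -8 + 2*B (A(B) = -8 + (B + B) = -8 + 2*B)
(A(S(-23, Z)) + 208267) + 251272 = ((-8 + 2*(-7 + 11 - 23)) + 208267) + 251272 = ((-8 + 2*(-19)) + 208267) + 251272 = ((-8 - 38) + 208267) + 251272 = (-46 + 208267) + 251272 = 208221 + 251272 = 459493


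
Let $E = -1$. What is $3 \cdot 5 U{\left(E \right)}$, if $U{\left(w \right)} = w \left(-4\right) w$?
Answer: $-60$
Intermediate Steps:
$U{\left(w \right)} = - 4 w^{2}$ ($U{\left(w \right)} = - 4 w w = - 4 w^{2}$)
$3 \cdot 5 U{\left(E \right)} = 3 \cdot 5 \left(- 4 \left(-1\right)^{2}\right) = 15 \left(\left(-4\right) 1\right) = 15 \left(-4\right) = -60$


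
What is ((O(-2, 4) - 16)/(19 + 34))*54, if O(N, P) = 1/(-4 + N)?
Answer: -873/53 ≈ -16.472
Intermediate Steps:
((O(-2, 4) - 16)/(19 + 34))*54 = ((1/(-4 - 2) - 16)/(19 + 34))*54 = ((1/(-6) - 16)/53)*54 = ((-⅙ - 16)*(1/53))*54 = -97/6*1/53*54 = -97/318*54 = -873/53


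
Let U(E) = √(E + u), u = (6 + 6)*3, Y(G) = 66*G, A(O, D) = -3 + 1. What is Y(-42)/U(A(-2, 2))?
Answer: -1386*√34/17 ≈ -475.39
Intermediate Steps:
A(O, D) = -2
u = 36 (u = 12*3 = 36)
U(E) = √(36 + E) (U(E) = √(E + 36) = √(36 + E))
Y(-42)/U(A(-2, 2)) = (66*(-42))/(√(36 - 2)) = -2772*√34/34 = -1386*√34/17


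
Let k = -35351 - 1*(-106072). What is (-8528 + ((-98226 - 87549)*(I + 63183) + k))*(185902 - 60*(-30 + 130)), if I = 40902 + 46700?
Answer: -5039418634684164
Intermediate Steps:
I = 87602
k = 70721 (k = -35351 + 106072 = 70721)
(-8528 + ((-98226 - 87549)*(I + 63183) + k))*(185902 - 60*(-30 + 130)) = (-8528 + ((-98226 - 87549)*(87602 + 63183) + 70721))*(185902 - 60*(-30 + 130)) = (-8528 + (-185775*150785 + 70721))*(185902 - 60*100) = (-8528 + (-28012083375 + 70721))*(185902 - 6000) = (-8528 - 28012012654)*179902 = -28012021182*179902 = -5039418634684164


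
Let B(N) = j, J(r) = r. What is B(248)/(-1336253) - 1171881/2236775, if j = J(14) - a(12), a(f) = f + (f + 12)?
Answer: -1565880292843/2988897304075 ≈ -0.52390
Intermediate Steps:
a(f) = 12 + 2*f (a(f) = f + (12 + f) = 12 + 2*f)
j = -22 (j = 14 - (12 + 2*12) = 14 - (12 + 24) = 14 - 1*36 = 14 - 36 = -22)
B(N) = -22
B(248)/(-1336253) - 1171881/2236775 = -22/(-1336253) - 1171881/2236775 = -22*(-1/1336253) - 1171881*1/2236775 = 22/1336253 - 1171881/2236775 = -1565880292843/2988897304075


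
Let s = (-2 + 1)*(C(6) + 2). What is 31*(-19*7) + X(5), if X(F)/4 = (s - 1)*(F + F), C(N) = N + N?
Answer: -4723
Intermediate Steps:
C(N) = 2*N
s = -14 (s = (-2 + 1)*(2*6 + 2) = -(12 + 2) = -1*14 = -14)
X(F) = -120*F (X(F) = 4*((-14 - 1)*(F + F)) = 4*(-30*F) = -120*F)
31*(-19*7) + X(5) = 31*(-19*7) - 120*5 = 31*(-133) - 600 = -4123 - 600 = -4723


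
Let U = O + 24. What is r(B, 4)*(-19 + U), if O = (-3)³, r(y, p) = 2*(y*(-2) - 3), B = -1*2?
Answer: -44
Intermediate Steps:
B = -2
r(y, p) = -6 - 4*y (r(y, p) = 2*(-2*y - 3) = 2*(-3 - 2*y) = -6 - 4*y)
O = -27
U = -3 (U = -27 + 24 = -3)
r(B, 4)*(-19 + U) = (-6 - 4*(-2))*(-19 - 3) = (-6 + 8)*(-22) = 2*(-22) = -44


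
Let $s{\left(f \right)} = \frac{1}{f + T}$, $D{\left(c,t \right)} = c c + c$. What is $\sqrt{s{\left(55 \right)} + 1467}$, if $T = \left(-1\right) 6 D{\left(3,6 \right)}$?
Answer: $\frac{\sqrt{423946}}{17} \approx 38.301$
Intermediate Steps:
$D{\left(c,t \right)} = c + c^{2}$ ($D{\left(c,t \right)} = c^{2} + c = c + c^{2}$)
$T = -72$ ($T = \left(-1\right) 6 \cdot 3 \left(1 + 3\right) = - 6 \cdot 3 \cdot 4 = \left(-6\right) 12 = -72$)
$s{\left(f \right)} = \frac{1}{-72 + f}$ ($s{\left(f \right)} = \frac{1}{f - 72} = \frac{1}{-72 + f}$)
$\sqrt{s{\left(55 \right)} + 1467} = \sqrt{\frac{1}{-72 + 55} + 1467} = \sqrt{\frac{1}{-17} + 1467} = \sqrt{- \frac{1}{17} + 1467} = \sqrt{\frac{24938}{17}} = \frac{\sqrt{423946}}{17}$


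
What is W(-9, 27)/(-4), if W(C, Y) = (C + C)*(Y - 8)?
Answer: 171/2 ≈ 85.500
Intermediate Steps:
W(C, Y) = 2*C*(-8 + Y) (W(C, Y) = (2*C)*(-8 + Y) = 2*C*(-8 + Y))
W(-9, 27)/(-4) = (2*(-9)*(-8 + 27))/(-4) = (2*(-9)*19)*(-1/4) = -342*(-1/4) = 171/2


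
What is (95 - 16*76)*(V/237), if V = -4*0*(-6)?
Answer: 0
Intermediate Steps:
V = 0 (V = 0*(-6) = 0)
(95 - 16*76)*(V/237) = (95 - 16*76)*(0/237) = (95 - 1216)*(0*(1/237)) = -1121*0 = 0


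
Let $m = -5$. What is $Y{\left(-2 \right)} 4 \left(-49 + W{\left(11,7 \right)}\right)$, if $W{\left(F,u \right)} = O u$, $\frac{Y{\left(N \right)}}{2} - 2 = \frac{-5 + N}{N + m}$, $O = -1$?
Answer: $-1344$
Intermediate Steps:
$Y{\left(N \right)} = 6$ ($Y{\left(N \right)} = 4 + 2 \frac{-5 + N}{N - 5} = 4 + 2 \frac{-5 + N}{-5 + N} = 4 + 2 \cdot 1 = 4 + 2 = 6$)
$W{\left(F,u \right)} = - u$
$Y{\left(-2 \right)} 4 \left(-49 + W{\left(11,7 \right)}\right) = 6 \cdot 4 \left(-49 - 7\right) = 24 \left(-49 - 7\right) = 24 \left(-56\right) = -1344$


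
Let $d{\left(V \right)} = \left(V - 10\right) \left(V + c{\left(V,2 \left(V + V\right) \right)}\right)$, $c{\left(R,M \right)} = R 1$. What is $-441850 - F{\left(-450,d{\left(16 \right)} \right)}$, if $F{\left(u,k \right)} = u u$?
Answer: $-644350$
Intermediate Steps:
$c{\left(R,M \right)} = R$
$d{\left(V \right)} = 2 V \left(-10 + V\right)$ ($d{\left(V \right)} = \left(V - 10\right) \left(V + V\right) = \left(-10 + V\right) 2 V = 2 V \left(-10 + V\right)$)
$F{\left(u,k \right)} = u^{2}$
$-441850 - F{\left(-450,d{\left(16 \right)} \right)} = -441850 - \left(-450\right)^{2} = -441850 - 202500 = -644350$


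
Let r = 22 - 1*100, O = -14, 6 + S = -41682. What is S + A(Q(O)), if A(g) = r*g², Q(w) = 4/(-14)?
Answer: -2043024/49 ≈ -41694.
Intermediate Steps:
S = -41688 (S = -6 - 41682 = -41688)
r = -78 (r = 22 - 100 = -78)
Q(w) = -2/7 (Q(w) = 4*(-1/14) = -2/7)
A(g) = -78*g²
S + A(Q(O)) = -41688 - 78*(-2/7)² = -41688 - 78*4/49 = -41688 - 312/49 = -2043024/49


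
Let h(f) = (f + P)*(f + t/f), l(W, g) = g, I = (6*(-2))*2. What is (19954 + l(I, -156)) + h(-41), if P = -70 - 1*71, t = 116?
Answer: 1138772/41 ≈ 27775.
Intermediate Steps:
I = -24 (I = -12*2 = -24)
P = -141 (P = -70 - 71 = -141)
h(f) = (-141 + f)*(f + 116/f) (h(f) = (f - 141)*(f + 116/f) = (-141 + f)*(f + 116/f))
(19954 + l(I, -156)) + h(-41) = (19954 - 156) + (116 + (-41)**2 - 16356/(-41) - 141*(-41)) = 19798 + (116 + 1681 - 16356*(-1/41) + 5781) = 19798 + (116 + 1681 + 16356/41 + 5781) = 19798 + 327054/41 = 1138772/41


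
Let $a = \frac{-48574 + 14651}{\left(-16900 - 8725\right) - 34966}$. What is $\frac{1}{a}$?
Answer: $\frac{60591}{33923} \approx 1.7861$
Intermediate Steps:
$a = \frac{33923}{60591}$ ($a = - \frac{33923}{-25625 - 34966} = - \frac{33923}{-60591} = \left(-33923\right) \left(- \frac{1}{60591}\right) = \frac{33923}{60591} \approx 0.55987$)
$\frac{1}{a} = \frac{1}{\frac{33923}{60591}} = \frac{60591}{33923}$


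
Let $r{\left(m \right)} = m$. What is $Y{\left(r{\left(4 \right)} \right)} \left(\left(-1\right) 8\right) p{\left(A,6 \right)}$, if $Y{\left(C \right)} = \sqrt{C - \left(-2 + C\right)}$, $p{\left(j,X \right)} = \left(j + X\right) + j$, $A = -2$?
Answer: $- 16 \sqrt{2} \approx -22.627$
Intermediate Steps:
$p{\left(j,X \right)} = X + 2 j$ ($p{\left(j,X \right)} = \left(X + j\right) + j = X + 2 j$)
$Y{\left(C \right)} = \sqrt{2}$
$Y{\left(r{\left(4 \right)} \right)} \left(\left(-1\right) 8\right) p{\left(A,6 \right)} = \sqrt{2} \left(\left(-1\right) 8\right) \left(6 + 2 \left(-2\right)\right) = \sqrt{2} \left(-8\right) \left(6 - 4\right) = - 8 \sqrt{2} \cdot 2 = - 16 \sqrt{2}$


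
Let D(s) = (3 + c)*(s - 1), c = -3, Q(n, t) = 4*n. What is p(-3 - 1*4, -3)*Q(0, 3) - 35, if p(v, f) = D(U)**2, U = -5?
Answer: -35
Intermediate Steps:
D(s) = 0 (D(s) = (3 - 3)*(s - 1) = 0*(-1 + s) = 0)
p(v, f) = 0 (p(v, f) = 0**2 = 0)
p(-3 - 1*4, -3)*Q(0, 3) - 35 = 0*(4*0) - 35 = 0*0 - 35 = 0 - 35 = -35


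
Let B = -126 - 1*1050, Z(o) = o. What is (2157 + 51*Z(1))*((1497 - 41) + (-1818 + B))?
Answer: -3395904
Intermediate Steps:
B = -1176 (B = -126 - 1050 = -1176)
(2157 + 51*Z(1))*((1497 - 41) + (-1818 + B)) = (2157 + 51*1)*((1497 - 41) + (-1818 - 1176)) = (2157 + 51)*(1456 - 2994) = 2208*(-1538) = -3395904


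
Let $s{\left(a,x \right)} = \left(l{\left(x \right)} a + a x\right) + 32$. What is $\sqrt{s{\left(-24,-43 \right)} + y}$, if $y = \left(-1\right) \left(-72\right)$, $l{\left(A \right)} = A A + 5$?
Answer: $4 i \sqrt{2710} \approx 208.23 i$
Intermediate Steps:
$l{\left(A \right)} = 5 + A^{2}$ ($l{\left(A \right)} = A^{2} + 5 = 5 + A^{2}$)
$s{\left(a,x \right)} = 32 + a x + a \left(5 + x^{2}\right)$ ($s{\left(a,x \right)} = \left(\left(5 + x^{2}\right) a + a x\right) + 32 = \left(a \left(5 + x^{2}\right) + a x\right) + 32 = \left(a x + a \left(5 + x^{2}\right)\right) + 32 = 32 + a x + a \left(5 + x^{2}\right)$)
$y = 72$
$\sqrt{s{\left(-24,-43 \right)} + y} = \sqrt{\left(32 - -1032 - 24 \left(5 + \left(-43\right)^{2}\right)\right) + 72} = \sqrt{\left(32 + 1032 - 24 \left(5 + 1849\right)\right) + 72} = \sqrt{\left(32 + 1032 - 44496\right) + 72} = \sqrt{-43432 + 72} = \sqrt{-43360} = 4 i \sqrt{2710}$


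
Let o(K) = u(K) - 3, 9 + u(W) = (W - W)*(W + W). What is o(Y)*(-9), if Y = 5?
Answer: 108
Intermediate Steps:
u(W) = -9 (u(W) = -9 + (W - W)*(W + W) = -9 + 0*(2*W) = -9 + 0 = -9)
o(K) = -12 (o(K) = -9 - 3 = -12)
o(Y)*(-9) = -12*(-9) = 108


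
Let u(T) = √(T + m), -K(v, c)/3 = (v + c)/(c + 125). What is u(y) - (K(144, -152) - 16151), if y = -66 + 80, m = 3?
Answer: 145367/9 + √17 ≈ 16156.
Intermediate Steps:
K(v, c) = -3*(c + v)/(125 + c) (K(v, c) = -3*(v + c)/(c + 125) = -3*(c + v)/(125 + c))
y = 14
u(T) = √(3 + T) (u(T) = √(T + 3) = √(3 + T))
u(y) - (K(144, -152) - 16151) = √(3 + 14) - (3*(-1*(-152) - 1*144)/(125 - 152) - 16151) = √17 - (3*(152 - 144)/(-27) - 16151) = √17 - (3*(-1/27)*8 - 16151) = √17 - (-8/9 - 16151) = √17 - 1*(-145367/9) = √17 + 145367/9 = 145367/9 + √17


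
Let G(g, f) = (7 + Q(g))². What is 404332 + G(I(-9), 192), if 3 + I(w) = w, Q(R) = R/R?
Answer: 404396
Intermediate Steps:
Q(R) = 1
I(w) = -3 + w
G(g, f) = 64 (G(g, f) = (7 + 1)² = 8² = 64)
404332 + G(I(-9), 192) = 404332 + 64 = 404396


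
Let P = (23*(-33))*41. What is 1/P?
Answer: -1/31119 ≈ -3.2135e-5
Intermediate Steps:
P = -31119 (P = -759*41 = -31119)
1/P = 1/(-31119) = -1/31119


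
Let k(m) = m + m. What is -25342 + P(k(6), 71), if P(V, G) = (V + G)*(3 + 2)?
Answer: -24927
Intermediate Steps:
k(m) = 2*m
P(V, G) = 5*G + 5*V (P(V, G) = (G + V)*5 = 5*G + 5*V)
-25342 + P(k(6), 71) = -25342 + (5*71 + 5*(2*6)) = -25342 + (355 + 5*12) = -25342 + (355 + 60) = -25342 + 415 = -24927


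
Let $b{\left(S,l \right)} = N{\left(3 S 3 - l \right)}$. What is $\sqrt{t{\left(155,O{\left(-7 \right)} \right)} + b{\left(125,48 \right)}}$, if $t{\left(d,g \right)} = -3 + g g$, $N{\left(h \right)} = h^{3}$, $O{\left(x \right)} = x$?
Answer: $\sqrt{1249243579} \approx 35345.0$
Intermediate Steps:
$b{\left(S,l \right)} = \left(- l + 9 S\right)^{3}$ ($b{\left(S,l \right)} = \left(3 S 3 - l\right)^{3} = \left(9 S - l\right)^{3} = \left(- l + 9 S\right)^{3}$)
$t{\left(d,g \right)} = -3 + g^{2}$
$\sqrt{t{\left(155,O{\left(-7 \right)} \right)} + b{\left(125,48 \right)}} = \sqrt{\left(-3 + \left(-7\right)^{2}\right) + \left(\left(-1\right) 48 + 9 \cdot 125\right)^{3}} = \sqrt{\left(-3 + 49\right) + \left(-48 + 1125\right)^{3}} = \sqrt{46 + 1077^{3}} = \sqrt{46 + 1249243533} = \sqrt{1249243579}$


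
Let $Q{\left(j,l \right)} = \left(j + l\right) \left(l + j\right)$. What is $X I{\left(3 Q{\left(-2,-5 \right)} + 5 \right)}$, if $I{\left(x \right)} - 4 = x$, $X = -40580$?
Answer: $-6330480$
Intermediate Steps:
$Q{\left(j,l \right)} = \left(j + l\right)^{2}$ ($Q{\left(j,l \right)} = \left(j + l\right) \left(j + l\right) = \left(j + l\right)^{2}$)
$I{\left(x \right)} = 4 + x$
$X I{\left(3 Q{\left(-2,-5 \right)} + 5 \right)} = - 40580 \left(4 + \left(3 \left(-2 - 5\right)^{2} + 5\right)\right) = - 40580 \left(4 + \left(3 \left(-7\right)^{2} + 5\right)\right) = - 40580 \left(4 + \left(3 \cdot 49 + 5\right)\right) = - 40580 \left(4 + \left(147 + 5\right)\right) = - 40580 \left(4 + 152\right) = \left(-40580\right) 156 = -6330480$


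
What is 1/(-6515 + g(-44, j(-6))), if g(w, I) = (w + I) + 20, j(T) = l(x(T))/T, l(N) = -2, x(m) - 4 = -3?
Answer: -3/19616 ≈ -0.00015294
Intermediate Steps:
x(m) = 1 (x(m) = 4 - 3 = 1)
j(T) = -2/T
g(w, I) = 20 + I + w (g(w, I) = (I + w) + 20 = 20 + I + w)
1/(-6515 + g(-44, j(-6))) = 1/(-6515 + (20 - 2/(-6) - 44)) = 1/(-6515 + (20 - 2*(-⅙) - 44)) = 1/(-6515 + (20 + ⅓ - 44)) = 1/(-6515 - 71/3) = 1/(-19616/3) = -3/19616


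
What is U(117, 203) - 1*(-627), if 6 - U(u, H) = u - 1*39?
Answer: 555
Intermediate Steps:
U(u, H) = 45 - u (U(u, H) = 6 - (u - 1*39) = 6 - (u - 39) = 6 - (-39 + u) = 6 + (39 - u) = 45 - u)
U(117, 203) - 1*(-627) = (45 - 1*117) - 1*(-627) = (45 - 117) + 627 = -72 + 627 = 555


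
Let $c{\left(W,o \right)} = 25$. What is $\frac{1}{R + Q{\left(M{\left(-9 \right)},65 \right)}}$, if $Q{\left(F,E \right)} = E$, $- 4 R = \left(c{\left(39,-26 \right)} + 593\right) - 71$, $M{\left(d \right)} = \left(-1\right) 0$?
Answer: $- \frac{4}{287} \approx -0.013937$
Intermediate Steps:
$M{\left(d \right)} = 0$
$R = - \frac{547}{4}$ ($R = - \frac{\left(25 + 593\right) - 71}{4} = - \frac{618 - 71}{4} = \left(- \frac{1}{4}\right) 547 = - \frac{547}{4} \approx -136.75$)
$\frac{1}{R + Q{\left(M{\left(-9 \right)},65 \right)}} = \frac{1}{- \frac{547}{4} + 65} = \frac{1}{- \frac{287}{4}} = - \frac{4}{287}$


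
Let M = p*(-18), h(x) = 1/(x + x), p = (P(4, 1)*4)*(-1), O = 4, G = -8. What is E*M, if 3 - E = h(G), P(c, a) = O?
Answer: 882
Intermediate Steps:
P(c, a) = 4
p = -16 (p = (4*4)*(-1) = 16*(-1) = -16)
h(x) = 1/(2*x)
E = 49/16 (E = 3 - 1/(2*(-8)) = 3 - (-1)/(2*8) = 3 - 1*(-1/16) = 3 + 1/16 = 49/16 ≈ 3.0625)
M = 288 (M = -16*(-18) = 288)
E*M = (49/16)*288 = 882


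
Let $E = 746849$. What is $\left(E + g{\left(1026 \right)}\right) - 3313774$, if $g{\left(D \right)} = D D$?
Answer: $-1514249$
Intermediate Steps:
$g{\left(D \right)} = D^{2}$
$\left(E + g{\left(1026 \right)}\right) - 3313774 = \left(746849 + 1026^{2}\right) - 3313774 = \left(746849 + 1052676\right) - 3313774 = 1799525 - 3313774 = -1514249$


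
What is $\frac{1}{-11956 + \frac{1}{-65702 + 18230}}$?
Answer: $- \frac{47472}{567575233} \approx -8.364 \cdot 10^{-5}$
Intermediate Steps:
$\frac{1}{-11956 + \frac{1}{-65702 + 18230}} = \frac{1}{-11956 + \frac{1}{-47472}} = \frac{1}{-11956 - \frac{1}{47472}} = \frac{1}{- \frac{567575233}{47472}} = - \frac{47472}{567575233}$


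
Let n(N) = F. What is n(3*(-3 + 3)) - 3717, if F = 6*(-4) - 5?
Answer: -3746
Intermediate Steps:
F = -29 (F = -24 - 5 = -29)
n(N) = -29
n(3*(-3 + 3)) - 3717 = -29 - 3717 = -3746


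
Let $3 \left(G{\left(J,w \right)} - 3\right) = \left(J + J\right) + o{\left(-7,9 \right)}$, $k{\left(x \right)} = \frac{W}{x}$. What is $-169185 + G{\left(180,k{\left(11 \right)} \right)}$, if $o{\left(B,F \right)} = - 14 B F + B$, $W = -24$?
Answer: $- \frac{506311}{3} \approx -1.6877 \cdot 10^{5}$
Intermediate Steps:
$o{\left(B,F \right)} = B - 14 B F$ ($o{\left(B,F \right)} = - 14 B F + B = B - 14 B F$)
$k{\left(x \right)} = - \frac{24}{x}$
$G{\left(J,w \right)} = \frac{884}{3} + \frac{2 J}{3}$ ($G{\left(J,w \right)} = 3 + \frac{\left(J + J\right) - 7 \left(1 - 126\right)}{3} = 3 + \frac{2 J - 7 \left(1 - 126\right)}{3} = 3 + \frac{2 J - -875}{3} = 3 + \frac{2 J + 875}{3} = 3 + \frac{875 + 2 J}{3} = 3 + \left(\frac{875}{3} + \frac{2 J}{3}\right) = \frac{884}{3} + \frac{2 J}{3}$)
$-169185 + G{\left(180,k{\left(11 \right)} \right)} = -169185 + \left(\frac{884}{3} + \frac{2}{3} \cdot 180\right) = -169185 + \left(\frac{884}{3} + 120\right) = -169185 + \frac{1244}{3} = - \frac{506311}{3}$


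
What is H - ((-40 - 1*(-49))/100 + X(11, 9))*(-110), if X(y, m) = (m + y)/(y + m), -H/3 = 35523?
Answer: -1064491/10 ≈ -1.0645e+5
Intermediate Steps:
H = -106569 (H = -3*35523 = -106569)
X(y, m) = 1 (X(y, m) = (m + y)/(m + y) = 1)
H - ((-40 - 1*(-49))/100 + X(11, 9))*(-110) = -106569 - ((-40 - 1*(-49))/100 + 1)*(-110) = -106569 - ((-40 + 49)*(1/100) + 1)*(-110) = -106569 - (9*(1/100) + 1)*(-110) = -106569 - (9/100 + 1)*(-110) = -106569 - 109*(-110)/100 = -106569 - 1*(-1199/10) = -106569 + 1199/10 = -1064491/10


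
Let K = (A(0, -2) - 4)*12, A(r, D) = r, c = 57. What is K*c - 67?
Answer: -2803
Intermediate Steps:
K = -48 (K = (0 - 4)*12 = -4*12 = -48)
K*c - 67 = -48*57 - 67 = -2736 - 67 = -2803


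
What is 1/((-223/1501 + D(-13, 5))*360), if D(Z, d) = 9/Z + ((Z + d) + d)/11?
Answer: -214643/86049720 ≈ -0.0024944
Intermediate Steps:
D(Z, d) = 9/Z + Z/11 + 2*d/11 (D(Z, d) = 9/Z + (Z + 2*d)*(1/11) = 9/Z + (Z/11 + 2*d/11) = 9/Z + Z/11 + 2*d/11)
1/((-223/1501 + D(-13, 5))*360) = 1/((-223/1501 + (1/11)*(99 - 13*(-13 + 2*5))/(-13))*360) = 1/((-223*1/1501 + (1/11)*(-1/13)*(99 - 13*(-13 + 10)))*360) = 1/((-223/1501 + (1/11)*(-1/13)*(99 - 13*(-3)))*360) = 1/((-223/1501 + (1/11)*(-1/13)*(99 + 39))*360) = 1/((-223/1501 + (1/11)*(-1/13)*138)*360) = 1/((-223/1501 - 138/143)*360) = 1/(-239027/214643*360) = 1/(-86049720/214643) = -214643/86049720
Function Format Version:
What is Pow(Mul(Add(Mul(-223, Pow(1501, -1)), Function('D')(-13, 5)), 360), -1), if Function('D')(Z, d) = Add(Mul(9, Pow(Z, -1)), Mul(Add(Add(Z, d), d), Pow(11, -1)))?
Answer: Rational(-214643, 86049720) ≈ -0.0024944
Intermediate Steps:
Function('D')(Z, d) = Add(Mul(9, Pow(Z, -1)), Mul(Rational(1, 11), Z), Mul(Rational(2, 11), d)) (Function('D')(Z, d) = Add(Mul(9, Pow(Z, -1)), Mul(Add(Z, Mul(2, d)), Rational(1, 11))) = Add(Mul(9, Pow(Z, -1)), Add(Mul(Rational(1, 11), Z), Mul(Rational(2, 11), d))) = Add(Mul(9, Pow(Z, -1)), Mul(Rational(1, 11), Z), Mul(Rational(2, 11), d)))
Pow(Mul(Add(Mul(-223, Pow(1501, -1)), Function('D')(-13, 5)), 360), -1) = Pow(Mul(Add(Mul(-223, Pow(1501, -1)), Mul(Rational(1, 11), Pow(-13, -1), Add(99, Mul(-13, Add(-13, Mul(2, 5)))))), 360), -1) = Pow(Mul(Add(Mul(-223, Rational(1, 1501)), Mul(Rational(1, 11), Rational(-1, 13), Add(99, Mul(-13, Add(-13, 10))))), 360), -1) = Pow(Mul(Add(Rational(-223, 1501), Mul(Rational(1, 11), Rational(-1, 13), Add(99, Mul(-13, -3)))), 360), -1) = Pow(Mul(Add(Rational(-223, 1501), Mul(Rational(1, 11), Rational(-1, 13), Add(99, 39))), 360), -1) = Pow(Mul(Add(Rational(-223, 1501), Mul(Rational(1, 11), Rational(-1, 13), 138)), 360), -1) = Pow(Mul(Add(Rational(-223, 1501), Rational(-138, 143)), 360), -1) = Pow(Mul(Rational(-239027, 214643), 360), -1) = Pow(Rational(-86049720, 214643), -1) = Rational(-214643, 86049720)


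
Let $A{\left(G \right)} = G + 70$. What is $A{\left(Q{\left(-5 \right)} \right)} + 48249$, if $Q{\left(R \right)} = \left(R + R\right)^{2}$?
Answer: $48419$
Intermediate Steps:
$Q{\left(R \right)} = 4 R^{2}$ ($Q{\left(R \right)} = \left(2 R\right)^{2} = 4 R^{2}$)
$A{\left(G \right)} = 70 + G$
$A{\left(Q{\left(-5 \right)} \right)} + 48249 = \left(70 + 4 \left(-5\right)^{2}\right) + 48249 = \left(70 + 4 \cdot 25\right) + 48249 = \left(70 + 100\right) + 48249 = 170 + 48249 = 48419$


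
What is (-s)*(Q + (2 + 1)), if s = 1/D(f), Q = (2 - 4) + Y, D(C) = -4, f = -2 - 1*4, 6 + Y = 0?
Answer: -5/4 ≈ -1.2500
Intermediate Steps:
Y = -6 (Y = -6 + 0 = -6)
f = -6 (f = -2 - 4 = -6)
Q = -8 (Q = (2 - 4) - 6 = -2 - 6 = -8)
s = -¼ (s = 1/(-4) = -¼ ≈ -0.25000)
(-s)*(Q + (2 + 1)) = (-1*(-¼))*(-8 + (2 + 1)) = (-8 + 3)/4 = (¼)*(-5) = -5/4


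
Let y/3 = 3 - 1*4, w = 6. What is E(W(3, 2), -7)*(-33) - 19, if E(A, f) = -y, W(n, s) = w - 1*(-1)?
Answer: -118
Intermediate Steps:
y = -3 (y = 3*(3 - 1*4) = 3*(3 - 4) = 3*(-1) = -3)
W(n, s) = 7 (W(n, s) = 6 - 1*(-1) = 6 + 1 = 7)
E(A, f) = 3 (E(A, f) = -1*(-3) = 3)
E(W(3, 2), -7)*(-33) - 19 = 3*(-33) - 19 = -99 - 19 = -118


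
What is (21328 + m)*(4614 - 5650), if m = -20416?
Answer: -944832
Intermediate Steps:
(21328 + m)*(4614 - 5650) = (21328 - 20416)*(4614 - 5650) = 912*(-1036) = -944832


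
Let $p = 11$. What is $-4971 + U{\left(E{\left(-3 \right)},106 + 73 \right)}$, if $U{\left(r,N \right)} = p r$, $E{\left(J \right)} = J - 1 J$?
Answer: $-4971$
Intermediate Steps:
$E{\left(J \right)} = 0$ ($E{\left(J \right)} = J - J = 0$)
$U{\left(r,N \right)} = 11 r$
$-4971 + U{\left(E{\left(-3 \right)},106 + 73 \right)} = -4971 + 11 \cdot 0 = -4971 + 0 = -4971$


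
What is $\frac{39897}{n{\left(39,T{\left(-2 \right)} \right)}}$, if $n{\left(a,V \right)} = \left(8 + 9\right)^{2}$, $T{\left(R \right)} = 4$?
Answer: $\frac{39897}{289} \approx 138.05$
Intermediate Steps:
$n{\left(a,V \right)} = 289$ ($n{\left(a,V \right)} = 17^{2} = 289$)
$\frac{39897}{n{\left(39,T{\left(-2 \right)} \right)}} = \frac{39897}{289}$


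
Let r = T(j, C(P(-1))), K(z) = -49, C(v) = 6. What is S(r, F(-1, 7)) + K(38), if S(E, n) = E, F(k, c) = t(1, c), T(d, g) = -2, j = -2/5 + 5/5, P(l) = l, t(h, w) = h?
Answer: -51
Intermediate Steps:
j = ⅗ (j = -2*⅕ + 5*(⅕) = -⅖ + 1 = ⅗ ≈ 0.60000)
F(k, c) = 1
r = -2
S(r, F(-1, 7)) + K(38) = -2 - 49 = -51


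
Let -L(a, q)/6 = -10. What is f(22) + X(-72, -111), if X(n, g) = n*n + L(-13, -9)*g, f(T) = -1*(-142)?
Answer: -1334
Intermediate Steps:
f(T) = 142
L(a, q) = 60 (L(a, q) = -6*(-10) = 60)
X(n, g) = n**2 + 60*g (X(n, g) = n*n + 60*g = n**2 + 60*g)
f(22) + X(-72, -111) = 142 + ((-72)**2 + 60*(-111)) = 142 + (5184 - 6660) = 142 - 1476 = -1334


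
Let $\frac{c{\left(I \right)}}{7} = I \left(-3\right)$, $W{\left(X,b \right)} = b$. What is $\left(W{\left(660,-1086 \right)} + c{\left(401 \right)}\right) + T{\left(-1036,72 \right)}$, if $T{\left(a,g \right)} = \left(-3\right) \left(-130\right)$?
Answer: $-9117$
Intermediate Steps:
$T{\left(a,g \right)} = 390$
$c{\left(I \right)} = - 21 I$ ($c{\left(I \right)} = 7 I \left(-3\right) = 7 \left(- 3 I\right) = - 21 I$)
$\left(W{\left(660,-1086 \right)} + c{\left(401 \right)}\right) + T{\left(-1036,72 \right)} = \left(-1086 - 8421\right) + 390 = -9507 + 390 = -9117$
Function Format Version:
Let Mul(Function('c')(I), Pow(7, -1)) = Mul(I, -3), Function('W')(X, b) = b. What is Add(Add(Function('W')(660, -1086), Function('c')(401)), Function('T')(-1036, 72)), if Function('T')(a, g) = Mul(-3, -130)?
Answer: -9117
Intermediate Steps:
Function('T')(a, g) = 390
Function('c')(I) = Mul(-21, I) (Function('c')(I) = Mul(7, Mul(I, -3)) = Mul(7, Mul(-3, I)) = Mul(-21, I))
Add(Add(Function('W')(660, -1086), Function('c')(401)), Function('T')(-1036, 72)) = Add(Add(-1086, Mul(-21, 401)), 390) = Add(Add(-1086, -8421), 390) = Add(-9507, 390) = -9117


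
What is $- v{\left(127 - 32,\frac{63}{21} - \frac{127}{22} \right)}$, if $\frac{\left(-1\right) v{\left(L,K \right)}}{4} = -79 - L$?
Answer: $-696$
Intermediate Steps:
$v{\left(L,K \right)} = 316 + 4 L$ ($v{\left(L,K \right)} = - 4 \left(-79 - L\right) = 316 + 4 L$)
$- v{\left(127 - 32,\frac{63}{21} - \frac{127}{22} \right)} = - (316 + 4 \left(127 - 32\right)) = - (316 + 4 \cdot 95) = - (316 + 380) = \left(-1\right) 696 = -696$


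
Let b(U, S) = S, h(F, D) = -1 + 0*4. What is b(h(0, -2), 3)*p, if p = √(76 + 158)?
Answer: 9*√26 ≈ 45.891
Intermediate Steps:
p = 3*√26 (p = √234 = 3*√26 ≈ 15.297)
h(F, D) = -1 (h(F, D) = -1 + 0 = -1)
b(h(0, -2), 3)*p = 3*(3*√26) = 9*√26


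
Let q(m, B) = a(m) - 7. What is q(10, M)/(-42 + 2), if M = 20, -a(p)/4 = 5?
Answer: 27/40 ≈ 0.67500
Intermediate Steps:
a(p) = -20 (a(p) = -4*5 = -20)
q(m, B) = -27 (q(m, B) = -20 - 7 = -27)
q(10, M)/(-42 + 2) = -27/(-42 + 2) = -27/(-40) = -1/40*(-27) = 27/40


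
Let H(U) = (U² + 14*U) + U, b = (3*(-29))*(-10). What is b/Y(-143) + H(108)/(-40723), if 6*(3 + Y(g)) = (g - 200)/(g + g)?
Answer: -12172002156/39134803 ≈ -311.03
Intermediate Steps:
b = 870 (b = -87*(-10) = 870)
Y(g) = -3 + (-200 + g)/(12*g) (Y(g) = -3 + ((g - 200)/(g + g))/6 = -3 + ((-200 + g)/((2*g)))/6 = -3 + ((-200 + g)*(1/(2*g)))/6 = -3 + ((-200 + g)/(2*g))/6 = -3 + (-200 + g)/(12*g))
H(U) = U² + 15*U
b/Y(-143) + H(108)/(-40723) = 870/(((5/12)*(-40 - 7*(-143))/(-143))) + (108*(15 + 108))/(-40723) = 870/(((5/12)*(-1/143)*(-40 + 1001))) + (108*123)*(-1/40723) = 870/(((5/12)*(-1/143)*961)) + 13284*(-1/40723) = 870/(-4805/1716) - 13284/40723 = 870*(-1716/4805) - 13284/40723 = -298584/961 - 13284/40723 = -12172002156/39134803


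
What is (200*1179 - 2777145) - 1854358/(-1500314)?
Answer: -1906406813986/750157 ≈ -2.5413e+6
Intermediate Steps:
(200*1179 - 2777145) - 1854358/(-1500314) = (235800 - 2777145) - 1854358*(-1/1500314) = -2541345 + 927179/750157 = -1906406813986/750157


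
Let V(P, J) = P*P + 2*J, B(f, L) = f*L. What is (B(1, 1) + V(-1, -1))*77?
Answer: 0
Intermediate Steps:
B(f, L) = L*f
V(P, J) = P² + 2*J
(B(1, 1) + V(-1, -1))*77 = (1*1 + ((-1)² + 2*(-1)))*77 = (1 + (1 - 2))*77 = (1 - 1)*77 = 0*77 = 0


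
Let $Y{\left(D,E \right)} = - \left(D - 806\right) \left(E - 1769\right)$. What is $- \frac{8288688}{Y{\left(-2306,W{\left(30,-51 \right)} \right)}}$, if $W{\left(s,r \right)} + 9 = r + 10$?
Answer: $\frac{1036086}{707591} \approx 1.4642$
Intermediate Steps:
$W{\left(s,r \right)} = 1 + r$ ($W{\left(s,r \right)} = -9 + \left(r + 10\right) = -9 + \left(10 + r\right) = 1 + r$)
$Y{\left(D,E \right)} = - \left(-1769 + E\right) \left(-806 + D\right)$ ($Y{\left(D,E \right)} = - \left(-806 + D\right) \left(-1769 + E\right) = - \left(-1769 + E\right) \left(-806 + D\right)$)
$- \frac{8288688}{Y{\left(-2306,W{\left(30,-51 \right)} \right)}} = - \frac{8288688}{-1425814 + 806 \left(1 - 51\right) + 1769 \left(-2306\right) - - 2306 \left(1 - 51\right)} = - \frac{8288688}{-1425814 + 806 \left(-50\right) - 4079314 - \left(-2306\right) \left(-50\right)} = - \frac{8288688}{-1425814 - 40300 - 4079314 - 115300} = - \frac{8288688}{-5660728} = \left(-8288688\right) \left(- \frac{1}{5660728}\right) = \frac{1036086}{707591}$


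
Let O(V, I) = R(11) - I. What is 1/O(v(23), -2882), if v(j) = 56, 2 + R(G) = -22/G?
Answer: 1/2878 ≈ 0.00034746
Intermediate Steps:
R(G) = -2 - 22/G
O(V, I) = -4 - I (O(V, I) = (-2 - 22/11) - I = (-2 - 22*1/11) - I = (-2 - 2) - I = -4 - I)
1/O(v(23), -2882) = 1/(-4 - 1*(-2882)) = 1/(-4 + 2882) = 1/2878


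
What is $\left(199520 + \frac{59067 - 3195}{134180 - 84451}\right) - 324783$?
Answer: $- \frac{6229147855}{49729} \approx -1.2526 \cdot 10^{5}$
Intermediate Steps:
$\left(199520 + \frac{59067 - 3195}{134180 - 84451}\right) - 324783 = \left(199520 + \frac{55872}{49729}\right) - 324783 = \frac{9921985952}{49729} - 324783 = - \frac{6229147855}{49729}$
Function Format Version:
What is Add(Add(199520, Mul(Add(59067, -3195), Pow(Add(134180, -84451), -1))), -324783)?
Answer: Rational(-6229147855, 49729) ≈ -1.2526e+5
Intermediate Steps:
Add(Add(199520, Mul(Add(59067, -3195), Pow(Add(134180, -84451), -1))), -324783) = Add(Add(199520, Mul(55872, Pow(49729, -1))), -324783) = Add(Add(199520, Mul(55872, Rational(1, 49729))), -324783) = Add(Add(199520, Rational(55872, 49729)), -324783) = Add(Rational(9921985952, 49729), -324783) = Rational(-6229147855, 49729)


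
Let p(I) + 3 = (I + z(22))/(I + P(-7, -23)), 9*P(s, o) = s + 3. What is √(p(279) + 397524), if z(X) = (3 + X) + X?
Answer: 3*√277605146563/2507 ≈ 630.49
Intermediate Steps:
P(s, o) = ⅓ + s/9 (P(s, o) = (s + 3)/9 = (3 + s)/9 = ⅓ + s/9)
z(X) = 3 + 2*X
p(I) = -3 + (47 + I)/(-4/9 + I) (p(I) = -3 + (I + (3 + 2*22))/(I + (⅓ + (⅑)*(-7))) = -3 + (I + (3 + 44))/(I + (⅓ - 7/9)) = -3 + (I + 47)/(I - 4/9) = -3 + (47 + I)/(-4/9 + I))
√(p(279) + 397524) = √(3*(145 - 6*279)/(-4 + 9*279) + 397524) = √(3*(145 - 1674)/(-4 + 2511) + 397524) = √(3*(-1529)/2507 + 397524) = √(3*(1/2507)*(-1529) + 397524) = √(-4587/2507 + 397524) = √(996588081/2507) = 3*√277605146563/2507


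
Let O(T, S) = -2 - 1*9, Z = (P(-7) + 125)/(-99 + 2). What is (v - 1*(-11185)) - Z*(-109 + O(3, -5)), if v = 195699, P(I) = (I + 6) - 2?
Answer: 20053108/97 ≈ 2.0673e+5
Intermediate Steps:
P(I) = 4 + I (P(I) = (6 + I) - 2 = 4 + I)
Z = -122/97 (Z = ((4 - 7) + 125)/(-99 + 2) = (-3 + 125)/(-97) = 122*(-1/97) = -122/97 ≈ -1.2577)
O(T, S) = -11 (O(T, S) = -2 - 9 = -11)
(v - 1*(-11185)) - Z*(-109 + O(3, -5)) = (195699 - 1*(-11185)) - (-122)*(-109 - 11)/97 = (195699 + 11185) - (-122)*(-120)/97 = 206884 - 1*14640/97 = 206884 - 14640/97 = 20053108/97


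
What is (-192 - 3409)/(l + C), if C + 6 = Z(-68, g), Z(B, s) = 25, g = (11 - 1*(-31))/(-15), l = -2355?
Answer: 3601/2336 ≈ 1.5415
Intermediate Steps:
g = -14/5 (g = (11 + 31)*(-1/15) = 42*(-1/15) = -14/5 ≈ -2.8000)
C = 19 (C = -6 + 25 = 19)
(-192 - 3409)/(l + C) = (-192 - 3409)/(-2355 + 19) = -3601/(-2336) = -3601*(-1/2336) = 3601/2336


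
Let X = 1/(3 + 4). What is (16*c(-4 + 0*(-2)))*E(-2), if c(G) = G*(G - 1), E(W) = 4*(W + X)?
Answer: -16640/7 ≈ -2377.1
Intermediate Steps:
X = ⅐ (X = 1/7 = ⅐ ≈ 0.14286)
E(W) = 4/7 + 4*W (E(W) = 4*(W + ⅐) = 4*(⅐ + W) = 4/7 + 4*W)
c(G) = G*(-1 + G)
(16*c(-4 + 0*(-2)))*E(-2) = (16*((-4 + 0*(-2))*(-1 + (-4 + 0*(-2)))))*(4/7 + 4*(-2)) = (16*((-4 + 0)*(-1 + (-4 + 0))))*(4/7 - 8) = (16*(-4*(-1 - 4)))*(-52/7) = (16*(-4*(-5)))*(-52/7) = (16*20)*(-52/7) = 320*(-52/7) = -16640/7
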